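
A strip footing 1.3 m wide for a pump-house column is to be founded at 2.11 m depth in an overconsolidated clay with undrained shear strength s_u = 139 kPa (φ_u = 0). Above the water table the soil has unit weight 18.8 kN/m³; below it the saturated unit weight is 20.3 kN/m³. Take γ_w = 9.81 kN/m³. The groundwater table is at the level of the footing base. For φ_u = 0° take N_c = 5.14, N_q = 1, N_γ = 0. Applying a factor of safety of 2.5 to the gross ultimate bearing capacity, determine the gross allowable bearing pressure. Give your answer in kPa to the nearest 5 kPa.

q = γ·D_f = 18.8 × 2.11 = 39.668 kPa.
c·N_c = 139 × 5.14 = 714.46 kPa
q·N_q = 39.668 × 1 = 39.668 kPa
q_ult = 714.46 + 39.668 = 754.13 kPa.
q_all = q_ult / FS = 754.13 / 2.5 = 301.65 kPa.

q_all ≈ 300 kPa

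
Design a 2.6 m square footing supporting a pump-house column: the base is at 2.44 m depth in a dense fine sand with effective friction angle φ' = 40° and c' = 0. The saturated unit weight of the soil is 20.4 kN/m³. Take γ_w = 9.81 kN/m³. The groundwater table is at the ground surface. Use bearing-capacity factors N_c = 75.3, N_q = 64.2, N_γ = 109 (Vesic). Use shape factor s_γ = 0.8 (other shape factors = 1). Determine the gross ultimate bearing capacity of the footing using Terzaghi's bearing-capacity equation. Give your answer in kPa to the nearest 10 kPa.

q_ult ≈ 2860 kPa

Water table at ground surface, so effective unit weight γ' = 20.4 − 9.81 = 10.59 kN/m³ is used throughout; overburden q = 10.59 × 2.44 = 25.84 kPa; the same γ' applies in the ½γBN_γ term.
Surcharge term q·N_q = 25.84 × 64.2 = 1658.9 kPa; self-weight term 0.5·γ·B·N_γ·s_γ = 0.5 × 10.59 × 2.6 × 109 × 0.8 = 1200.5 kPa.
q_ult = 1658.9 + 1200.5 = 2859.4 kPa.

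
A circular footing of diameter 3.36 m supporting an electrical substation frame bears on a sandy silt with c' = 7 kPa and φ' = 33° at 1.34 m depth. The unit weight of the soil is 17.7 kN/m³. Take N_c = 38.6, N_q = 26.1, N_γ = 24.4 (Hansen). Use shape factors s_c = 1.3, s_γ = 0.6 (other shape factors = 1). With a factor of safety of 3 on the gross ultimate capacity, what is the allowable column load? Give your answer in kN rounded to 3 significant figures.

q = γ·D_f = 17.7 × 1.34 = 23.718 kPa.
c·N_c·s_c = 7 × 38.6 × 1.3 = 351.26 kPa
q·N_q = 23.718 × 26.1 = 619.04 kPa
0.5·γ·B·N_γ·s_γ = 0.5 × 17.7 × 3.36 × 24.4 × 0.6 = 435.34 kPa
q_ult = 351.26 + 619.04 + 435.34 = 1405.6 kPa.
Gross allowable pressure q_all = 1405.6 / 3 = 468.54 kPa.
Footing area = 8.8668 m², so allowable column load = 468.54 × 8.8668 = 4154.5 kN.

P_all ≈ 4150 kN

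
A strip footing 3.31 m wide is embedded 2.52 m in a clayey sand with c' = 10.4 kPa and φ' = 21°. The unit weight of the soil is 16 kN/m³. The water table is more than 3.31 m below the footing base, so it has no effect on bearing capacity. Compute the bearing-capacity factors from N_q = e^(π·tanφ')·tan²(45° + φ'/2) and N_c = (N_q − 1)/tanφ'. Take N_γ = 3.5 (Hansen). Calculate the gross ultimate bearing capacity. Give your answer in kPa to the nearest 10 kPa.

q_ult ≈ 540 kPa

tan21° = 0.3839, so N_q = e^(π×0.3839)·tan²(55.5°) = 3.34 × 2.117 = 7.07.
N_c = (7.07 − 1)/tan21° = 15.81.
Effective surcharge at the founding depth q = γ·D_f = 16 × 2.52 = 40.32 kPa.
q_ult = c·N_c + q·N_q + 0.5·γ·B·N_γ
     = 10.4 × 15.815 + 40.32 × 7.0708 + 0.5 × 16 × 3.31 × 3.5
     = 164.47 + 285.09 + 92.68 = 542.25 kPa.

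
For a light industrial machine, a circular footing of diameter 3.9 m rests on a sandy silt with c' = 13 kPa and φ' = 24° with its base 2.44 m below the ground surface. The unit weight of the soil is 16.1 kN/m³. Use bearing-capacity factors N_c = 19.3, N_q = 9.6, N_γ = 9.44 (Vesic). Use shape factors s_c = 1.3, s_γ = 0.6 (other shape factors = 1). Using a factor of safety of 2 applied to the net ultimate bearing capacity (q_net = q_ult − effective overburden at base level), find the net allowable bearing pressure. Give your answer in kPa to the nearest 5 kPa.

Overburden at base level: q = 16.1 × 2.44 = 39.284 kPa.
Cohesion term c·N_c·s_c = 13 × 19.3 × 1.3 = 326.17 kPa; surcharge term q·N_q = 39.284 × 9.6 = 377.13 kPa; self-weight term 0.5·γ·B·N_γ·s_γ = 0.5 × 16.1 × 3.9 × 9.44 × 0.6 = 177.82 kPa.
q_ult = 326.17 + 377.13 + 177.82 = 881.12 kPa.
Net ultimate: q_net = 881.12 − 39.284 = 841.83 kPa.
q_all(net) = 841.83 / 2 = 420.92 kPa.

q_all(net) ≈ 420 kPa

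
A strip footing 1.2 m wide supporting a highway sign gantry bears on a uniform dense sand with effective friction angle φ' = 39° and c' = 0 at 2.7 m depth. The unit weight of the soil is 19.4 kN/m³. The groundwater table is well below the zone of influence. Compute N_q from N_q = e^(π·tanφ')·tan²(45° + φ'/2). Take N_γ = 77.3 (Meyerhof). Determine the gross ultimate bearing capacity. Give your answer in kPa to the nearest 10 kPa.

tan39° = 0.8098, so N_q = e^(π×0.8098)·tan²(64.5°) = 12.731 × 4.395 = 55.96.
Effective surcharge at the founding depth q = γ·D_f = 19.4 × 2.7 = 52.38 kPa.
q_ult = q·N_q + 0.5·γ·B·N_γ
     = 52.38 × 55.957 + 0.5 × 19.4 × 1.2 × 77.3
     = 2931.1 + 899.77 = 3830.8 kPa.

q_ult ≈ 3830 kPa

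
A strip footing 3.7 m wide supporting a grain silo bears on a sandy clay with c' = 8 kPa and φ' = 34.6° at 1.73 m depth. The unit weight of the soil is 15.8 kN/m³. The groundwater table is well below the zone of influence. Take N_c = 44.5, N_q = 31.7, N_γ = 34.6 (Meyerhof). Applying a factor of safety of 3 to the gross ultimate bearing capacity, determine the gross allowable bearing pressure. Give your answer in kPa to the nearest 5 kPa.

q_all ≈ 745 kPa

q = γ·D_f = 15.8 × 1.73 = 27.334 kPa.
c·N_c = 8 × 44.5 = 356 kPa
q·N_q = 27.334 × 31.7 = 866.49 kPa
0.5·γ·B·N_γ = 0.5 × 15.8 × 3.7 × 34.6 = 1011.4 kPa
q_ult = 356 + 866.49 + 1011.4 = 2233.8 kPa.
q_all = q_ult / FS = 2233.8 / 3 = 744.62 kPa.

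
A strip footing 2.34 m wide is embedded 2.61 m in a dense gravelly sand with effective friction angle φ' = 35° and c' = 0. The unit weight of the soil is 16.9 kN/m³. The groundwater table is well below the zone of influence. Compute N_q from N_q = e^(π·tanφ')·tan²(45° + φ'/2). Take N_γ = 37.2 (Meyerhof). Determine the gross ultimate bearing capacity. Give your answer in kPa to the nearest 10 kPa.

q_ult ≈ 2200 kPa

tan35° = 0.7002, so N_q = e^(π×0.7002)·tan²(62.5°) = 9.023 × 3.69 = 33.3.
Effective surcharge at the founding depth q = γ·D_f = 16.9 × 2.61 = 44.109 kPa.
q_ult = q·N_q + 0.5·γ·B·N_γ
     = 44.109 × 33.296 + 0.5 × 16.9 × 2.34 × 37.2
     = 1468.7 + 735.56 = 2204.2 kPa.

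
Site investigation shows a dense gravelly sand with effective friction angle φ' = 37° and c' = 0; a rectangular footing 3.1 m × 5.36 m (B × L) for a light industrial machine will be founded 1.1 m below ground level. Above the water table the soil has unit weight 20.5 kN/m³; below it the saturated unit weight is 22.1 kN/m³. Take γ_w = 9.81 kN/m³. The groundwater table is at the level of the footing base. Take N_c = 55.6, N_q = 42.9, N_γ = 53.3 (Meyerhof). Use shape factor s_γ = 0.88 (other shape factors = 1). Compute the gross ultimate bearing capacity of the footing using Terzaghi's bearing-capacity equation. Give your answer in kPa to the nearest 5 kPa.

Overburden at base level: q = 20.5 × 1.1 = 22.55 kPa.
Below the base the soil is submerged, so the ½γBN_γ term uses γ' = 22.1 − 9.81 = 12.29 kN/m³.
Surcharge term q·N_q = 22.55 × 42.9 = 967.39 kPa; self-weight term 0.5·γ·B·N_γ·s_γ = 0.5 × 12.29 × 3.1 × 53.3 × 0.88 = 893.5 kPa.
q_ult = 967.39 + 893.5 = 1860.9 kPa.

q_ult ≈ 1860 kPa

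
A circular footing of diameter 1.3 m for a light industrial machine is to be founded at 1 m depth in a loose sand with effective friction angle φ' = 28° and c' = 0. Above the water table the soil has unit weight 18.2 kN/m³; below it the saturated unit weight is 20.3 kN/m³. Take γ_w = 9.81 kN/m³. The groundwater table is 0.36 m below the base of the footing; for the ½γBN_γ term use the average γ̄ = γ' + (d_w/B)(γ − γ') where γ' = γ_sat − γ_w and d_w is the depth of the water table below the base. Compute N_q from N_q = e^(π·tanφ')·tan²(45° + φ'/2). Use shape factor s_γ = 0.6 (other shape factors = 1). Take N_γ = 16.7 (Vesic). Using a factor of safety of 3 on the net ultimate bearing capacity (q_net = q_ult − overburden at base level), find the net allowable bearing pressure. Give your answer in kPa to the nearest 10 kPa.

q_all(net) ≈ 110 kPa

N_q = e^(π·tan28°)·tan²(59°) = 14.72.
q = γ·D_f = 18.2 × 1 = 18.2 kPa.
γ' = 10.49 kN/m³; averaging over the depth B below the base, γ̄ = γ' + (d_w/B)(γ − γ') = 12.625 kN/m³.
q·N_q = 18.2 × 14.72 = 267.9 kPa
0.5·γ·B·N_γ·s_γ = 0.5 × 12.625 × 1.3 × 16.7 × 0.6 = 82.227 kPa
q_ult = 267.9 + 82.227 = 350.13 kPa.
q_net = 350.13 − 18.2 = 331.93 kPa.
q_all(net) = 331.93 / 3 = 110.64 kPa.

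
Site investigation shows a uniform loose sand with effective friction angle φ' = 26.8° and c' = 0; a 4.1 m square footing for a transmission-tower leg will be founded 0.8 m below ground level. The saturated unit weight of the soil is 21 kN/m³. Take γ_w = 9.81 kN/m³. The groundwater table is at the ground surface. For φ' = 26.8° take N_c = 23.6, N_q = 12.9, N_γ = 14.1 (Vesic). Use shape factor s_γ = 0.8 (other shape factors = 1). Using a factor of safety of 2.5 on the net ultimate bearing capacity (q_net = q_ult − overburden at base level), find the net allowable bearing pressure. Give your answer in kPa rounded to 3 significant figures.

Water table at ground surface, so effective unit weight γ' = 21 − 9.81 = 11.19 kN/m³ is used throughout; overburden q = 11.19 × 0.8 = 8.952 kPa; the same γ' applies in the ½γBN_γ term.
Surcharge term q·N_q = 8.952 × 12.9 = 115.48 kPa; self-weight term 0.5·γ·B·N_γ·s_γ = 0.5 × 11.19 × 4.1 × 14.1 × 0.8 = 258.76 kPa.
q_ult = 115.48 + 258.76 = 374.24 kPa.
q_net = 374.24 − 8.952 = 365.29 kPa.
q_all(net) = 365.29 / 2.5 = 146.11 kPa.

q_all(net) ≈ 146 kPa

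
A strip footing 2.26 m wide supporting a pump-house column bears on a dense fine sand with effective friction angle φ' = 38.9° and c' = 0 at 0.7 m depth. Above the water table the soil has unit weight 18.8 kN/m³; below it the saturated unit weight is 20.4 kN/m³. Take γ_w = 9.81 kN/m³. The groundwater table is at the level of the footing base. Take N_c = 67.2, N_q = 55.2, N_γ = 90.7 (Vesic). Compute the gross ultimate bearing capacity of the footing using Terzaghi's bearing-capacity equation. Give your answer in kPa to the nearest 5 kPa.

q_ult ≈ 1810 kPa

Overburden at base level: q = 18.8 × 0.7 = 13.16 kPa.
Below the base the soil is submerged, so the ½γBN_γ term uses γ' = 20.4 − 9.81 = 10.59 kN/m³.
Surcharge term q·N_q = 13.16 × 55.2 = 726.43 kPa; self-weight term 0.5·γ·B·N_γ = 0.5 × 10.59 × 2.26 × 90.7 = 1085.4 kPa.
q_ult = 726.43 + 1085.4 = 1811.8 kPa.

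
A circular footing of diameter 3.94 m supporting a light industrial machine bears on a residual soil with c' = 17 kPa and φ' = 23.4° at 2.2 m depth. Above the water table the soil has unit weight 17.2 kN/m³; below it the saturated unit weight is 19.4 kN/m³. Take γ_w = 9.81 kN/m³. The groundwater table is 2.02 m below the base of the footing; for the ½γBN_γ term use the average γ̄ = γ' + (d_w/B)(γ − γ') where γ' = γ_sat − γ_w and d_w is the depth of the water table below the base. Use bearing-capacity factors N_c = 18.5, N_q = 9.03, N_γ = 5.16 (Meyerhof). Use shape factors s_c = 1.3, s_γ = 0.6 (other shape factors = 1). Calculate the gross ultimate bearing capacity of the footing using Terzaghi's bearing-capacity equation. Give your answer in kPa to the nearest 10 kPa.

Overburden at base level: q = 17.2 × 2.2 = 37.84 kPa.
The water table is 2.02 m below the base (< B = 3.94 m), so the ½γBN_γ term uses γ̄ = γ' + (d_w/B)(γ − γ') = 9.59 + (2.02/3.94)(17.2 − 9.59) = 13.492 kN/m³.
Cohesion term c·N_c·s_c = 17 × 18.5 × 1.3 = 408.85 kPa; surcharge term q·N_q = 37.84 × 9.03 = 341.7 kPa; self-weight term 0.5·γ·B·N_γ·s_γ = 0.5 × 13.492 × 3.94 × 5.16 × 0.6 = 82.287 kPa.
q_ult = 408.85 + 341.7 + 82.287 = 832.83 kPa.

q_ult ≈ 830 kPa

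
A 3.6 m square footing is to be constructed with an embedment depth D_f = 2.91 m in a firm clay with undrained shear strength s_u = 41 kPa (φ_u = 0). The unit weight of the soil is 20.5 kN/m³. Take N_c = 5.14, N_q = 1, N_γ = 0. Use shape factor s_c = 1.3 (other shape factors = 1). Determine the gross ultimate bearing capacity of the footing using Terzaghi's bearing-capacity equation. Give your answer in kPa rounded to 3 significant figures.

q_ult ≈ 334 kPa

Overburden at base level: q = 20.5 × 2.91 = 59.655 kPa.
Cohesion term c·N_c·s_c = 41 × 5.14 × 1.3 = 273.96 kPa; surcharge term q·N_q = 59.655 × 1 = 59.655 kPa.
q_ult = 273.96 + 59.655 = 333.62 kPa.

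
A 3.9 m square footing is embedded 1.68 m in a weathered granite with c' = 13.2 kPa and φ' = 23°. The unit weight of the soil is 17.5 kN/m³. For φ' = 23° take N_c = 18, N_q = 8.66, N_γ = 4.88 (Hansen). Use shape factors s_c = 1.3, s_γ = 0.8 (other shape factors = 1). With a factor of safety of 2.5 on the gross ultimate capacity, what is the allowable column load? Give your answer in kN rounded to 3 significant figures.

Effective surcharge at the founding depth q = γ·D_f = 17.5 × 1.68 = 29.4 kPa.
q_ult = c·N_c·s_c + q·N_q + 0.5·γ·B·N_γ·s_γ
     = 13.2 × 18 × 1.3 + 29.4 × 8.66 + 0.5 × 17.5 × 3.9 × 4.88 × 0.8
     = 308.88 + 254.6 + 133.22 = 696.71 kPa.
Gross allowable pressure q_all = 696.71 / 2.5 = 278.68 kPa.
Footing area = 15.21 m², so allowable column load = 278.68 × 15.21 = 4238.8 kN.

P_all ≈ 4240 kN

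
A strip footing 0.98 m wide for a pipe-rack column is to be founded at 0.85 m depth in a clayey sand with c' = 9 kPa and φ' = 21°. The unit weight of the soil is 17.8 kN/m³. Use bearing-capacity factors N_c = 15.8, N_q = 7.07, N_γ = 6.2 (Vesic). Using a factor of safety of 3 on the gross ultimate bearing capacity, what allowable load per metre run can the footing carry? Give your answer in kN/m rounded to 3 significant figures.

q = γ·D_f = 17.8 × 0.85 = 15.13 kPa.
c·N_c = 9 × 15.8 = 142.2 kPa
q·N_q = 15.13 × 7.07 = 106.97 kPa
0.5·γ·B·N_γ = 0.5 × 17.8 × 0.98 × 6.2 = 54.076 kPa
q_ult = 142.2 + 106.97 + 54.076 = 303.25 kPa.
Gross allowable pressure q_all = 303.25 / 3 = 101.08 kPa.
Allowable wall load = q_all × B = 101.08 × 0.98 = 99.06 kN per metre run.

≈ 99.1 kN/m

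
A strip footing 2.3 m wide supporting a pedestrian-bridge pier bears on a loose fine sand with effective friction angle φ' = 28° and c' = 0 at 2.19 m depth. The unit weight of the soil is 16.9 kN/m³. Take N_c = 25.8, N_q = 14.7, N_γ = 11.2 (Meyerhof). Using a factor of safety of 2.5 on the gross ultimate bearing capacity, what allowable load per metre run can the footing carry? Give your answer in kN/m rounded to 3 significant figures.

Effective surcharge at the founding depth q = γ·D_f = 16.9 × 2.19 = 37.011 kPa.
q_ult = q·N_q + 0.5·γ·B·N_γ
     = 37.011 × 14.7 + 0.5 × 16.9 × 2.3 × 11.2
     = 544.06 + 217.67 = 761.73 kPa.
Gross allowable pressure q_all = 761.73 / 2.5 = 304.69 kPa.
Allowable wall load = q_all × B = 304.69 × 2.3 = 700.8 kN per metre run.

≈ 701 kN/m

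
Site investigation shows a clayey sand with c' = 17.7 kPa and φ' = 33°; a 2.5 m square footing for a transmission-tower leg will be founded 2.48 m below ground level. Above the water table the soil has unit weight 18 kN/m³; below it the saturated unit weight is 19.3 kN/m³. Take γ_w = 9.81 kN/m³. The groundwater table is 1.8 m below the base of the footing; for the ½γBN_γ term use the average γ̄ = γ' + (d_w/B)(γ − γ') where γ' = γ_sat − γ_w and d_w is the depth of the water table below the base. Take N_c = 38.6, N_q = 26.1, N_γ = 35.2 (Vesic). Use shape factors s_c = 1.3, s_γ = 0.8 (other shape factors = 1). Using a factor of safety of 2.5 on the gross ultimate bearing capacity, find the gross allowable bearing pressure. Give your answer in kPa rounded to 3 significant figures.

Effective surcharge at the founding depth q = γ·D_f = 18 × 2.48 = 44.64 kPa.
With d_w = 1.8 m < B, γ̄ = 9.49 + (1.8/2.5) × (18 − 9.49) = 15.617 kN/m³.
q_ult = c·N_c·s_c + q·N_q + 0.5·γ·B·N_γ·s_γ
     = 17.7 × 38.6 × 1.3 + 44.64 × 26.1 + 0.5 × 15.617 × 2.5 × 35.2 × 0.8
     = 888.19 + 1165.1 + 549.73 = 2603 kPa.
q_all = 2603 / 2.5 = 1041.2 kPa.

q_all ≈ 1040 kPa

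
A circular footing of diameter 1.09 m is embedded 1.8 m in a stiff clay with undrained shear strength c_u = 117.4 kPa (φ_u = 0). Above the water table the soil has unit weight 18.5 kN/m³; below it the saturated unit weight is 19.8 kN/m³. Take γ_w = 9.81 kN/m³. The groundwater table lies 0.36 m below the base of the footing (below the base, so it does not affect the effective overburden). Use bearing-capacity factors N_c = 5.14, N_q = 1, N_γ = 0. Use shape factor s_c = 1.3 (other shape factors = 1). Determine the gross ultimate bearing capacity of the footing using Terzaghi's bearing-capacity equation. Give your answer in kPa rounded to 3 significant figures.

Effective surcharge at the founding depth q = γ·D_f = 18.5 × 1.8 = 33.3 kPa.
q_ult = c·N_c·s_c + q·N_q
     = 117.4 × 5.14 × 1.3 + 33.3 × 1
     = 784.47 + 33.3 = 817.77 kPa.

q_ult ≈ 818 kPa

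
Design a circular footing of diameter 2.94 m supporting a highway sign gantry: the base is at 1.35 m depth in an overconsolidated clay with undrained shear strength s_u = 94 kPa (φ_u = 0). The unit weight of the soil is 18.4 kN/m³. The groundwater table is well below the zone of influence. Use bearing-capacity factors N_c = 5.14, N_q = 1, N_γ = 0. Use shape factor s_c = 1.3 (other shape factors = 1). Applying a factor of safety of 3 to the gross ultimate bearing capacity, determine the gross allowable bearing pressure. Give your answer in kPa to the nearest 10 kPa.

Effective surcharge at the founding depth q = γ·D_f = 18.4 × 1.35 = 24.84 kPa.
q_ult = c·N_c·s_c + q·N_q
     = 94 × 5.14 × 1.3 + 24.84 × 1
     = 628.11 + 24.84 = 652.95 kPa.
q_all = q_ult / FS = 652.95 / 3 = 217.65 kPa.

q_all ≈ 220 kPa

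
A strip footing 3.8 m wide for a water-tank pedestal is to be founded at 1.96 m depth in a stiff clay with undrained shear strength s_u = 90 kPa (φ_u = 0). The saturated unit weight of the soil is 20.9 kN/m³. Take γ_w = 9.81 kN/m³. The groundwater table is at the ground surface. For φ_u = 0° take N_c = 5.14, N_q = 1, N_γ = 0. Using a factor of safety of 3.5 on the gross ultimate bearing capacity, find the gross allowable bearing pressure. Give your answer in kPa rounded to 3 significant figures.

Water table at ground surface, so effective unit weight γ' = 20.9 − 9.81 = 11.09 kN/m³ is used throughout; overburden q = 11.09 × 1.96 = 21.736 kPa.
Cohesion term c·N_c = 90 × 5.14 = 462.6 kPa; surcharge term q·N_q = 21.736 × 1 = 21.736 kPa.
q_ult = 462.6 + 21.736 = 484.34 kPa.
q_all = 484.34 / 3.5 = 138.38 kPa.

q_all ≈ 138 kPa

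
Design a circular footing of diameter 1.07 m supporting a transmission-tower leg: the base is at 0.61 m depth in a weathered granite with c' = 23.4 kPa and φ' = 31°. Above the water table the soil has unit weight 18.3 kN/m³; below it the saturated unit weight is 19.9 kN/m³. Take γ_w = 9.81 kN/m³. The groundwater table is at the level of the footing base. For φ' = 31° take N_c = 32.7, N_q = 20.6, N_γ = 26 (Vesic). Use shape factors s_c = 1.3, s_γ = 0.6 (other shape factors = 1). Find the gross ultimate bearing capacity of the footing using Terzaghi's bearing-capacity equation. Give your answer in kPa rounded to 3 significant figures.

Overburden at base level: q = 18.3 × 0.61 = 11.163 kPa.
Below the base the soil is submerged, so the ½γBN_γ term uses γ' = 19.9 − 9.81 = 10.09 kN/m³.
Cohesion term c·N_c·s_c = 23.4 × 32.7 × 1.3 = 994.73 kPa; surcharge term q·N_q = 11.163 × 20.6 = 229.96 kPa; self-weight term 0.5·γ·B·N_γ·s_γ = 0.5 × 10.09 × 1.07 × 26 × 0.6 = 84.211 kPa.
q_ult = 994.73 + 229.96 + 84.211 = 1308.9 kPa.

q_ult ≈ 1310 kPa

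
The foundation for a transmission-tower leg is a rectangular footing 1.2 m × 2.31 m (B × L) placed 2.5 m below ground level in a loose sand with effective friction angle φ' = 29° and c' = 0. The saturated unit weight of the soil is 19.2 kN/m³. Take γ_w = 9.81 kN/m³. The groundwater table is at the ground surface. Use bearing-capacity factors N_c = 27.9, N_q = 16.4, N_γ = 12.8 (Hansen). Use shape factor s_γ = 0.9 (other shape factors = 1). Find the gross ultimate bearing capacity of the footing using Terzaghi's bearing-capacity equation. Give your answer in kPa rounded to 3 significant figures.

Water table at ground surface, so effective unit weight γ' = 19.2 − 9.81 = 9.39 kN/m³ is used throughout; overburden q = 9.39 × 2.5 = 23.475 kPa; the same γ' applies in the ½γBN_γ term.
Surcharge term q·N_q = 23.475 × 16.4 = 384.99 kPa; self-weight term 0.5·γ·B·N_γ·s_γ = 0.5 × 9.39 × 1.2 × 12.8 × 0.9 = 64.904 kPa.
q_ult = 384.99 + 64.904 = 449.89 kPa.

q_ult ≈ 450 kPa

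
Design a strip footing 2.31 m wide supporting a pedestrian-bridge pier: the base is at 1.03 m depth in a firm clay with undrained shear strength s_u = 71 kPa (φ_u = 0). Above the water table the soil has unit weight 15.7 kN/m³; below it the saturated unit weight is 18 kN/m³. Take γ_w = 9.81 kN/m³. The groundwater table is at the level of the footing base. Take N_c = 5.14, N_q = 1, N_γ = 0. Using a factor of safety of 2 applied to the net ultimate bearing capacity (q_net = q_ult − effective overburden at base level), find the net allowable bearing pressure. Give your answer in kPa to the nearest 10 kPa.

q = γ·D_f = 15.7 × 1.03 = 16.171 kPa.
c·N_c = 71 × 5.14 = 364.94 kPa
q·N_q = 16.171 × 1 = 16.171 kPa
q_ult = 364.94 + 16.171 = 381.11 kPa.
Net ultimate: q_net = 381.11 − 16.171 = 364.94 kPa.
q_all(net) = 364.94 / 2 = 182.47 kPa.

q_all(net) ≈ 180 kPa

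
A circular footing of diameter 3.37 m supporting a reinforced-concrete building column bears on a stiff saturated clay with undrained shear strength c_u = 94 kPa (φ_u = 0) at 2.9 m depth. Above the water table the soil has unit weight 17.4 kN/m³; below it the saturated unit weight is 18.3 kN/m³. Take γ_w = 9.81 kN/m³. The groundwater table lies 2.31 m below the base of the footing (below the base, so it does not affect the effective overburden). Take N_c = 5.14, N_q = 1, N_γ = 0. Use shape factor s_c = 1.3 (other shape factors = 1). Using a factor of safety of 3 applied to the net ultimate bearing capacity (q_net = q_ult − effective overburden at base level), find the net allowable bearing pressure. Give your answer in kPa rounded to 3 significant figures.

q = γ·D_f = 17.4 × 2.9 = 50.46 kPa.
c·N_c·s_c = 94 × 5.14 × 1.3 = 628.11 kPa
q·N_q = 50.46 × 1 = 50.46 kPa
q_ult = 628.11 + 50.46 = 678.57 kPa.
Net ultimate: q_net = 678.57 − 50.46 = 628.11 kPa.
q_all(net) = 628.11 / 3 = 209.37 kPa.

q_all(net) ≈ 209 kPa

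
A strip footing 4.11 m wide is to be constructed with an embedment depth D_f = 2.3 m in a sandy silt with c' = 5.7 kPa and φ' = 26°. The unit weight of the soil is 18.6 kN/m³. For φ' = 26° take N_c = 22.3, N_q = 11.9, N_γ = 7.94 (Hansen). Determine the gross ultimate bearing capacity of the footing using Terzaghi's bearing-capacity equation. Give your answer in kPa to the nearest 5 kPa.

q_ult ≈ 940 kPa

q = γ·D_f = 18.6 × 2.3 = 42.78 kPa.
c·N_c = 5.7 × 22.3 = 127.11 kPa
q·N_q = 42.78 × 11.9 = 509.08 kPa
0.5·γ·B·N_γ = 0.5 × 18.6 × 4.11 × 7.94 = 303.49 kPa
q_ult = 127.11 + 509.08 + 303.49 = 939.68 kPa.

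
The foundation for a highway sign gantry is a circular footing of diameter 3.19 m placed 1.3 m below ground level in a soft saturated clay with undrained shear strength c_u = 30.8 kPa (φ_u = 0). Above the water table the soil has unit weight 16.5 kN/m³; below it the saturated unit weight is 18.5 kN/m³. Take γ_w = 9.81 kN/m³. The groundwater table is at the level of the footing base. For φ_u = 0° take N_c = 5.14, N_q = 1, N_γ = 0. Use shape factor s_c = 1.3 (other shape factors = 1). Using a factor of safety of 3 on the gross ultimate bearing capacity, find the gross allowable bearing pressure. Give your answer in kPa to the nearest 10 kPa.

q_all ≈ 80 kPa

Overburden at base level: q = 16.5 × 1.3 = 21.45 kPa.
Cohesion term c·N_c·s_c = 30.8 × 5.14 × 1.3 = 205.81 kPa; surcharge term q·N_q = 21.45 × 1 = 21.45 kPa.
q_ult = 205.81 + 21.45 = 227.26 kPa.
q_all = 227.26 / 3 = 75.752 kPa.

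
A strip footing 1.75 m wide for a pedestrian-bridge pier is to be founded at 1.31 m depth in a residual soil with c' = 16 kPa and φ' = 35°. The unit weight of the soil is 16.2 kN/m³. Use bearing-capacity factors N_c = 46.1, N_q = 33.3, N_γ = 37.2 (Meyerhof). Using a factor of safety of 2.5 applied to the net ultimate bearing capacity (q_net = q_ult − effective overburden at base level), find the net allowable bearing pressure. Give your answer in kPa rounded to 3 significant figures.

q = γ·D_f = 16.2 × 1.31 = 21.222 kPa.
c·N_c = 16 × 46.1 = 737.6 kPa
q·N_q = 21.222 × 33.3 = 706.69 kPa
0.5·γ·B·N_γ = 0.5 × 16.2 × 1.75 × 37.2 = 527.31 kPa
q_ult = 737.6 + 706.69 + 527.31 = 1971.6 kPa.
Net ultimate: q_net = 1971.6 − 21.222 = 1950.4 kPa.
q_all(net) = 1950.4 / 2.5 = 780.15 kPa.

q_all(net) ≈ 780 kPa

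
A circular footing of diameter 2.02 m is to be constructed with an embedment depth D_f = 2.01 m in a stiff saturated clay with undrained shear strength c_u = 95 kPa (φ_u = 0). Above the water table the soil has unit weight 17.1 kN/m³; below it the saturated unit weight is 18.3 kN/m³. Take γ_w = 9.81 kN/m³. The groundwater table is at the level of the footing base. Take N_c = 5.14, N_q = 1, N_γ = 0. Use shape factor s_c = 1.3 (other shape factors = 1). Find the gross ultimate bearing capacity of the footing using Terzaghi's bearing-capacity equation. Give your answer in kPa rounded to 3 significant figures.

q = γ·D_f = 17.1 × 2.01 = 34.371 kPa.
c·N_c·s_c = 95 × 5.14 × 1.3 = 634.79 kPa
q·N_q = 34.371 × 1 = 34.371 kPa
q_ult = 634.79 + 34.371 = 669.16 kPa.

q_ult ≈ 669 kPa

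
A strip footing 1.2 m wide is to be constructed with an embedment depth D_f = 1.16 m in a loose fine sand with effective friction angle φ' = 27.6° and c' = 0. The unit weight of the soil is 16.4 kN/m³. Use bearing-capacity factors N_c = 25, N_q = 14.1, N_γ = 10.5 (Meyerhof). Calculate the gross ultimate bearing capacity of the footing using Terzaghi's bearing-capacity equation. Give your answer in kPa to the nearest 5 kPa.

q_ult ≈ 370 kPa

q = γ·D_f = 16.4 × 1.16 = 19.024 kPa.
q·N_q = 19.024 × 14.1 = 268.24 kPa
0.5·γ·B·N_γ = 0.5 × 16.4 × 1.2 × 10.5 = 103.32 kPa
q_ult = 268.24 + 103.32 = 371.56 kPa.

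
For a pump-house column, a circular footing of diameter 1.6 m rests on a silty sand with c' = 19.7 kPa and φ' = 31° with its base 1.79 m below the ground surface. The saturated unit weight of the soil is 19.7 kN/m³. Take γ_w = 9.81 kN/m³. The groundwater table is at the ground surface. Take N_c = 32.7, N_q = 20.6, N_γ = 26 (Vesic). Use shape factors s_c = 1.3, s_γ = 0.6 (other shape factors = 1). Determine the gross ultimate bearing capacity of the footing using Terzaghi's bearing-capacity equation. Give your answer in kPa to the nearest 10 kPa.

With the water table at the surface the whole profile is submerged: γ' = 19.7 − 9.81 = 9.89 kN/m³, so q = γ'·D_f = 17.703 kPa; the same γ' applies in the ½γBN_γ term.
q_ult = c·N_c·s_c + q·N_q + 0.5·γ·B·N_γ·s_γ
     = 19.7 × 32.7 × 1.3 + 17.703 × 20.6 + 0.5 × 9.89 × 1.6 × 26 × 0.6
     = 837.45 + 364.68 + 123.43 = 1325.6 kPa.

q_ult ≈ 1330 kPa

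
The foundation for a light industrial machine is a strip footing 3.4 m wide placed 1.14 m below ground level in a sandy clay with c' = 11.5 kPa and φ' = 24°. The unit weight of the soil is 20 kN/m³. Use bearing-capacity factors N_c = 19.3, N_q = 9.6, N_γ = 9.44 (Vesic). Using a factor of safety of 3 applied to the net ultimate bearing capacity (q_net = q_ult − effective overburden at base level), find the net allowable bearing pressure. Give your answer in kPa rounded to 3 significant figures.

q_all(net) ≈ 246 kPa

q = γ·D_f = 20 × 1.14 = 22.8 kPa.
c·N_c = 11.5 × 19.3 = 221.95 kPa
q·N_q = 22.8 × 9.6 = 218.88 kPa
0.5·γ·B·N_γ = 0.5 × 20 × 3.4 × 9.44 = 320.96 kPa
q_ult = 221.95 + 218.88 + 320.96 = 761.79 kPa.
Net ultimate: q_net = 761.79 − 22.8 = 738.99 kPa.
q_all(net) = 738.99 / 3 = 246.33 kPa.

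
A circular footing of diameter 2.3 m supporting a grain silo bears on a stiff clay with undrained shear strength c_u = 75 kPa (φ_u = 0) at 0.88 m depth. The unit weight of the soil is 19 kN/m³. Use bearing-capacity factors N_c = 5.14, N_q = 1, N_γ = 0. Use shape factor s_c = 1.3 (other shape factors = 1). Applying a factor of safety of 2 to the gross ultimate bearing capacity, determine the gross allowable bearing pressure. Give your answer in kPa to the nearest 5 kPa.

Effective surcharge at the founding depth q = γ·D_f = 19 × 0.88 = 16.72 kPa.
q_ult = c·N_c·s_c + q·N_q
     = 75 × 5.14 × 1.3 + 16.72 × 1
     = 501.15 + 16.72 = 517.87 kPa.
q_all = q_ult / FS = 517.87 / 2 = 258.94 kPa.

q_all ≈ 260 kPa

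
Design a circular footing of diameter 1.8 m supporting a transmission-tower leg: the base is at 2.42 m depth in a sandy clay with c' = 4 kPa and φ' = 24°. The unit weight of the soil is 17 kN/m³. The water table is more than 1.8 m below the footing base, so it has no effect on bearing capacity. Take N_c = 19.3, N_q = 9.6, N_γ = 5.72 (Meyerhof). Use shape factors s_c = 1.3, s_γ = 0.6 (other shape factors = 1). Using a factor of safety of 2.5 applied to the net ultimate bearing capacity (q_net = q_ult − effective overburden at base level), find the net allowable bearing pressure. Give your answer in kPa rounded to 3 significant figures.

Overburden at base level: q = 17 × 2.42 = 41.14 kPa.
Cohesion term c·N_c·s_c = 4 × 19.3 × 1.3 = 100.36 kPa; surcharge term q·N_q = 41.14 × 9.6 = 394.94 kPa; self-weight term 0.5·γ·B·N_γ·s_γ = 0.5 × 17 × 1.8 × 5.72 × 0.6 = 52.51 kPa.
q_ult = 100.36 + 394.94 + 52.51 = 547.81 kPa.
Net ultimate: q_net = 547.81 − 41.14 = 506.67 kPa.
q_all(net) = 506.67 / 2.5 = 202.67 kPa.

q_all(net) ≈ 203 kPa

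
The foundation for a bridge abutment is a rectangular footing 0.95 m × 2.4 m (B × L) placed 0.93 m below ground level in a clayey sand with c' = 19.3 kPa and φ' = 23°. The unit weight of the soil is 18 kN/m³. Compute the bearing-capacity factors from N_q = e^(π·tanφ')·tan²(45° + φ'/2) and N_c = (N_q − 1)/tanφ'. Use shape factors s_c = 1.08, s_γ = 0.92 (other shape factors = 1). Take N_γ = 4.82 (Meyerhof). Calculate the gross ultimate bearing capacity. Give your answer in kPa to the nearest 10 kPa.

tan23° = 0.4245, so N_q = e^(π×0.4245)·tan²(56.5°) = 3.794 × 2.283 = 8.66.
N_c = (8.66 − 1)/tan23° = 18.05.
q = γ·D_f = 18 × 0.93 = 16.74 kPa.
c·N_c·s_c = 19.3 × 18.049 × 1.08 = 376.21 kPa
q·N_q = 16.74 × 8.6612 = 144.99 kPa
0.5·γ·B·N_γ·s_γ = 0.5 × 18 × 0.95 × 4.82 × 0.92 = 37.914 kPa
q_ult = 376.21 + 144.99 + 37.914 = 559.11 kPa.

q_ult ≈ 560 kPa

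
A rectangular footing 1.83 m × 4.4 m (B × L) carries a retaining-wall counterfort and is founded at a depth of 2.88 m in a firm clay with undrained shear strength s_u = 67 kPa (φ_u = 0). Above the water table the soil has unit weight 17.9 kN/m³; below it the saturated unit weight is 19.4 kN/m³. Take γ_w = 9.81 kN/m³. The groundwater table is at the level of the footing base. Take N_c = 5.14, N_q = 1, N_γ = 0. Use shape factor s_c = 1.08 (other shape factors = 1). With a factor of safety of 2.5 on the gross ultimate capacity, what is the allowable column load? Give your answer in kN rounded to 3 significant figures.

P_all ≈ 1360 kN

Effective surcharge at the founding depth q = γ·D_f = 17.9 × 2.88 = 51.552 kPa.
q_ult = c·N_c·s_c + q·N_q
     = 67 × 5.14 × 1.08 + 51.552 × 1
     = 371.93 + 51.552 = 423.48 kPa.
Gross allowable pressure q_all = 423.48 / 2.5 = 169.39 kPa.
Footing area = 8.052 m², so allowable column load = 169.39 × 8.052 = 1364 kN.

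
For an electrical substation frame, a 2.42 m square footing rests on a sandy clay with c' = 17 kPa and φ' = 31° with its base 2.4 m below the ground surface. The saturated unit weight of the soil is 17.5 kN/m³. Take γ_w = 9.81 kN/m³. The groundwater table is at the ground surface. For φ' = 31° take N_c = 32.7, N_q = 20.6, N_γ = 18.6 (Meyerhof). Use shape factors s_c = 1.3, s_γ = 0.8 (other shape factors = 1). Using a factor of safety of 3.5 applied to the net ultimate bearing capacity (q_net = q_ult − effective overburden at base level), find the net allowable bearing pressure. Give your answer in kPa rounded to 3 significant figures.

γ' = 17.5 − 9.81 = 7.69 kN/m³ (submerged throughout). q = 7.69 × 2.4 = 18.456 kPa; the same γ' applies in the ½γBN_γ term.
c·N_c·s_c = 17 × 32.7 × 1.3 = 722.67 kPa
q·N_q = 18.456 × 20.6 = 380.19 kPa
0.5·γ·B·N_γ·s_γ = 0.5 × 7.69 × 2.42 × 18.6 × 0.8 = 138.46 kPa
q_ult = 722.67 + 380.19 + 138.46 = 1241.3 kPa.
Net ultimate: q_net = 1241.3 − 18.456 = 1222.9 kPa.
q_all(net) = 1222.9 / 3.5 = 349.39 kPa.

q_all(net) ≈ 349 kPa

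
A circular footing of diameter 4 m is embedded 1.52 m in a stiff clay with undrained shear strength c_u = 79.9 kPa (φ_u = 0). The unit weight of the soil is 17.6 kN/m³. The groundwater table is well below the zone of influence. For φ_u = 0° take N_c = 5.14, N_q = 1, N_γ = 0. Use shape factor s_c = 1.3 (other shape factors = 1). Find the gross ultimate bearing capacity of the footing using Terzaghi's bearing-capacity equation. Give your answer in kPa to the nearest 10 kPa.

Overburden at base level: q = 17.6 × 1.52 = 26.752 kPa.
Cohesion term c·N_c·s_c = 79.9 × 5.14 × 1.3 = 533.89 kPa; surcharge term q·N_q = 26.752 × 1 = 26.752 kPa.
q_ult = 533.89 + 26.752 = 560.64 kPa.

q_ult ≈ 560 kPa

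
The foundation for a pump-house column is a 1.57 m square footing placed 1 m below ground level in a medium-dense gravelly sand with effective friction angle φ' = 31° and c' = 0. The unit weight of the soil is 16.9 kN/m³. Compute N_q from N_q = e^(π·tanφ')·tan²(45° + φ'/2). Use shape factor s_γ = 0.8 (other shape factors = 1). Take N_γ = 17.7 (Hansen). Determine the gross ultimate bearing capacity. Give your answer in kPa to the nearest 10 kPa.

q_ult ≈ 540 kPa

tan31° = 0.6009, so N_q = e^(π×0.6009)·tan²(60.5°) = 6.604 × 3.124 = 20.63.
q = γ·D_f = 16.9 × 1 = 16.9 kPa.
q·N_q = 16.9 × 20.631 = 348.66 kPa
0.5·γ·B·N_γ·s_γ = 0.5 × 16.9 × 1.57 × 17.7 × 0.8 = 187.85 kPa
q_ult = 348.66 + 187.85 = 536.51 kPa.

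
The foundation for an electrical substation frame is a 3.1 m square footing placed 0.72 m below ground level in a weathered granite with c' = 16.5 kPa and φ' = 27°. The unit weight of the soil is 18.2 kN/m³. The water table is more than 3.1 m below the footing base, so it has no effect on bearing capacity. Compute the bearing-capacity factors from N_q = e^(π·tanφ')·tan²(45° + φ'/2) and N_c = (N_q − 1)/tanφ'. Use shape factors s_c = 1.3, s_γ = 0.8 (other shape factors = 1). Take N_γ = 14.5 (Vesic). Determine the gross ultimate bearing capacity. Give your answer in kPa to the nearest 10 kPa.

tan27° = 0.5095, so N_q = e^(π×0.5095)·tan²(58.5°) = 4.957 × 2.663 = 13.2.
N_c = (13.2 − 1)/tan27° = 23.94.
Effective surcharge at the founding depth q = γ·D_f = 18.2 × 0.72 = 13.104 kPa.
q_ult = c·N_c·s_c + q·N_q + 0.5·γ·B·N_γ·s_γ
     = 16.5 × 23.942 × 1.3 + 13.104 × 13.199 + 0.5 × 18.2 × 3.1 × 14.5 × 0.8
     = 513.56 + 172.96 + 327.24 = 1013.8 kPa.

q_ult ≈ 1010 kPa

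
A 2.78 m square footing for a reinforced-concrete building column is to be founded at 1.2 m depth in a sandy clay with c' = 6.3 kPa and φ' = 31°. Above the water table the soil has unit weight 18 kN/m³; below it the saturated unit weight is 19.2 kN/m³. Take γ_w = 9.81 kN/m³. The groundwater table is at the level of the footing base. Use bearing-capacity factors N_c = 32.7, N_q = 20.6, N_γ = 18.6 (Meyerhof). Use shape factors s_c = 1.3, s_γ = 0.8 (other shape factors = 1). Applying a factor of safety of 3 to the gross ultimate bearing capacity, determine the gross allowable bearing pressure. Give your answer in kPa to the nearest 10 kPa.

q = γ·D_f = 18 × 1.2 = 21.6 kPa.
For the ½γBN_γ term take γ' = 19.2 − 9.81 = 9.39 kN/m³ (soil below base is submerged).
c·N_c·s_c = 6.3 × 32.7 × 1.3 = 267.81 kPa
q·N_q = 21.6 × 20.6 = 444.96 kPa
0.5·γ·B·N_γ·s_γ = 0.5 × 9.39 × 2.78 × 18.6 × 0.8 = 194.22 kPa
q_ult = 267.81 + 444.96 + 194.22 = 906.99 kPa.
q_all = q_ult / FS = 906.99 / 3 = 302.33 kPa.

q_all ≈ 300 kPa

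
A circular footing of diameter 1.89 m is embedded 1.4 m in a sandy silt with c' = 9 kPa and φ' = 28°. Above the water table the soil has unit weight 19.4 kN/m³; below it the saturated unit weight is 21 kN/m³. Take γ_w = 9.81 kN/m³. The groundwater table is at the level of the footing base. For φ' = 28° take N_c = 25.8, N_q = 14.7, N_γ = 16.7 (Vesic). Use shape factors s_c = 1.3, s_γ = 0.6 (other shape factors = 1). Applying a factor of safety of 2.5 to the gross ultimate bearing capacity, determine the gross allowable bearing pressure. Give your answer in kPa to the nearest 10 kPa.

q_all ≈ 320 kPa

Effective surcharge at the founding depth q = γ·D_f = 19.4 × 1.4 = 27.16 kPa.
The water table coincides with the base, so in the self-weight term γ → γ' = 11.19 kN/m³.
q_ult = c·N_c·s_c + q·N_q + 0.5·γ·B·N_γ·s_γ
     = 9 × 25.8 × 1.3 + 27.16 × 14.7 + 0.5 × 11.19 × 1.89 × 16.7 × 0.6
     = 301.86 + 399.25 + 105.96 = 807.07 kPa.
q_all = q_ult / FS = 807.07 / 2.5 = 322.83 kPa.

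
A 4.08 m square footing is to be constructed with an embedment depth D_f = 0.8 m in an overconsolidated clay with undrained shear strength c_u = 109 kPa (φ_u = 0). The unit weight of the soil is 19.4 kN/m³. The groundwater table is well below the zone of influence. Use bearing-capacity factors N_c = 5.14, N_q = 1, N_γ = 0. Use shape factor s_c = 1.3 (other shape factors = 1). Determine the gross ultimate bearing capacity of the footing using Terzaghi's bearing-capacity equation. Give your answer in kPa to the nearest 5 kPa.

q = γ·D_f = 19.4 × 0.8 = 15.52 kPa.
c·N_c·s_c = 109 × 5.14 × 1.3 = 728.34 kPa
q·N_q = 15.52 × 1 = 15.52 kPa
q_ult = 728.34 + 15.52 = 743.86 kPa.

q_ult ≈ 745 kPa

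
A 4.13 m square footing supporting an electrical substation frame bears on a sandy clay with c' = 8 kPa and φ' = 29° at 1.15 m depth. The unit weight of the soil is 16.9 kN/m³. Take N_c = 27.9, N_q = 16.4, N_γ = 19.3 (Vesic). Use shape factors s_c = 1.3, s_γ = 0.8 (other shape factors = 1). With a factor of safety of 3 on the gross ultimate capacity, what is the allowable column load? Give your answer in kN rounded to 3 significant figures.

Effective surcharge at the founding depth q = γ·D_f = 16.9 × 1.15 = 19.435 kPa.
q_ult = c·N_c·s_c + q·N_q + 0.5·γ·B·N_γ·s_γ
     = 8 × 27.9 × 1.3 + 19.435 × 16.4 + 0.5 × 16.9 × 4.13 × 19.3 × 0.8
     = 290.16 + 318.73 + 538.83 = 1147.7 kPa.
Gross allowable pressure q_all = 1147.7 / 3 = 382.58 kPa.
Footing area = 17.0569 m², so allowable column load = 382.58 × 17.0569 = 6525.6 kN.

P_all ≈ 6530 kN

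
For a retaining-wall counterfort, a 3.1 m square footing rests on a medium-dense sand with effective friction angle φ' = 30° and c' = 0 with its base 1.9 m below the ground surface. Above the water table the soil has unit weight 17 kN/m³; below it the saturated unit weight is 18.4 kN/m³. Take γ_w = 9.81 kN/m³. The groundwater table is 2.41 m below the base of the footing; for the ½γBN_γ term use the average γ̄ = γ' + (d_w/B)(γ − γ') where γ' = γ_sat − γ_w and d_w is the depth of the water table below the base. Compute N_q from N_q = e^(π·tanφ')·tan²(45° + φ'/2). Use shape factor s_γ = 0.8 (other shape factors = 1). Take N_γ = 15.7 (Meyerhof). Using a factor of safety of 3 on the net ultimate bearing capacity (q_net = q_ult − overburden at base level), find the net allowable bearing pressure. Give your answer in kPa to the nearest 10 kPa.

q_all(net) ≈ 290 kPa

N_q = e^(π·tan30°)·tan²(60°) = 18.4.
Overburden at base level: q = 17 × 1.9 = 32.3 kPa.
The water table is 2.41 m below the base (< B = 3.1 m), so the ½γBN_γ term uses γ̄ = γ' + (d_w/B)(γ − γ') = 8.59 + (2.41/3.1)(17 − 8.59) = 15.128 kN/m³.
Surcharge term q·N_q = 32.3 × 18.401 = 594.36 kPa; self-weight term 0.5·γ·B·N_γ·s_γ = 0.5 × 15.128 × 3.1 × 15.7 × 0.8 = 294.51 kPa.
q_ult = 594.36 + 294.51 = 888.87 kPa.
q_net = 888.87 − 32.3 = 856.57 kPa.
q_all(net) = 856.57 / 3 = 285.52 kPa.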